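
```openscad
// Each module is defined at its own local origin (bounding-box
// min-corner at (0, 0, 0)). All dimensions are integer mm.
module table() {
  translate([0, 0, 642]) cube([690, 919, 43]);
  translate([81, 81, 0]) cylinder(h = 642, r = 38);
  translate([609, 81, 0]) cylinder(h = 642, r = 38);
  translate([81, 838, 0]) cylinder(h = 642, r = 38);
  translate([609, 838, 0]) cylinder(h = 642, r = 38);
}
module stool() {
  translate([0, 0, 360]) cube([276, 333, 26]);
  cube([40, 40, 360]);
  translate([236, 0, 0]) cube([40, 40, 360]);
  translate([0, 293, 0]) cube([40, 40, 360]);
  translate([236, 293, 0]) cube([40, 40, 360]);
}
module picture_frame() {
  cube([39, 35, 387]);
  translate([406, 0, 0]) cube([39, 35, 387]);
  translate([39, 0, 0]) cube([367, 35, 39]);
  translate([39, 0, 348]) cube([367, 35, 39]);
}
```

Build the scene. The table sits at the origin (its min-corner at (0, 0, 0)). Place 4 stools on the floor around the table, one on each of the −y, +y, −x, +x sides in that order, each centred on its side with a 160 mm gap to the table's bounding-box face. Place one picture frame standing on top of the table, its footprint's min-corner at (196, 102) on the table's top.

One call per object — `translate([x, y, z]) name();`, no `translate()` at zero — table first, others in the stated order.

table();
translate([207, -493, 0]) stool();
translate([207, 1079, 0]) stool();
translate([-436, 293, 0]) stool();
translate([850, 293, 0]) stool();
translate([196, 102, 685]) picture_frame();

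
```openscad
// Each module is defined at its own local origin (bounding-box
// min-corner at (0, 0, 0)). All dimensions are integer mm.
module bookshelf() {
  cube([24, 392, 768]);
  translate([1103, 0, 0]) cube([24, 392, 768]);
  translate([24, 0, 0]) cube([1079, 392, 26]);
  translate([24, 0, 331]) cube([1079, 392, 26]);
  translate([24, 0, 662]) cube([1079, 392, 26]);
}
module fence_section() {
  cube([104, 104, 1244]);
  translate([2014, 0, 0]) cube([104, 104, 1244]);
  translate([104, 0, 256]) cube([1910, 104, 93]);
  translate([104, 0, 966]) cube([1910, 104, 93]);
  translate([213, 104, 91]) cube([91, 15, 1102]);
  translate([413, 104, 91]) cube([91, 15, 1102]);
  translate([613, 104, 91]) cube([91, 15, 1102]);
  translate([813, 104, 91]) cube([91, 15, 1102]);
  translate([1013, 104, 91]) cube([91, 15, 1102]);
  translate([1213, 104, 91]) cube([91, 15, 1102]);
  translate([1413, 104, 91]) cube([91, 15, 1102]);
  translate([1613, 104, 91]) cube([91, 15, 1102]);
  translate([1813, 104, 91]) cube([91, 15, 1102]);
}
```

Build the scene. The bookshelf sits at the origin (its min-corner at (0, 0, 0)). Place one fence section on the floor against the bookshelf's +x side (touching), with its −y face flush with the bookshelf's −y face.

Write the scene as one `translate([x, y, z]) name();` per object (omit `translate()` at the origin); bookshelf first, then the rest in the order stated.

bookshelf();
translate([1127, 0, 0]) fence_section();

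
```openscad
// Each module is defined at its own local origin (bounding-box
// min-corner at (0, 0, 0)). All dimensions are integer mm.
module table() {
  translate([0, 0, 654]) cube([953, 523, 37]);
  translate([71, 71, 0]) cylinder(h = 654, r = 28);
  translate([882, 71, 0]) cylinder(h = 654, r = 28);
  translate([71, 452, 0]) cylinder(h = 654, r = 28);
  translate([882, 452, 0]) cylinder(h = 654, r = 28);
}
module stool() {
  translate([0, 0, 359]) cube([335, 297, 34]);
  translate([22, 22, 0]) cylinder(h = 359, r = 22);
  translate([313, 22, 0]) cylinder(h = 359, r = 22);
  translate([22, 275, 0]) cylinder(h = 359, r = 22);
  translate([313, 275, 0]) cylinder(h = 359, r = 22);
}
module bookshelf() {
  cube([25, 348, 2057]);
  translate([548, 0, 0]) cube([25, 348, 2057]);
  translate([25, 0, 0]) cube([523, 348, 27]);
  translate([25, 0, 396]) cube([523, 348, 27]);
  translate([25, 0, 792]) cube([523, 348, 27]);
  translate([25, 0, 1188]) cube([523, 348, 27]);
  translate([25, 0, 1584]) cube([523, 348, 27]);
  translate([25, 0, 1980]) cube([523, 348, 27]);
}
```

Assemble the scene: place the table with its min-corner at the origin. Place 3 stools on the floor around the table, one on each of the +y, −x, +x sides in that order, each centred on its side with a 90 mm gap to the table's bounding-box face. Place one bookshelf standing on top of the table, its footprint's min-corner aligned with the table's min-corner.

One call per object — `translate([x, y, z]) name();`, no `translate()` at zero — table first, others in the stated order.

table();
translate([309, 613, 0]) stool();
translate([-425, 113, 0]) stool();
translate([1043, 113, 0]) stool();
translate([0, 0, 691]) bookshelf();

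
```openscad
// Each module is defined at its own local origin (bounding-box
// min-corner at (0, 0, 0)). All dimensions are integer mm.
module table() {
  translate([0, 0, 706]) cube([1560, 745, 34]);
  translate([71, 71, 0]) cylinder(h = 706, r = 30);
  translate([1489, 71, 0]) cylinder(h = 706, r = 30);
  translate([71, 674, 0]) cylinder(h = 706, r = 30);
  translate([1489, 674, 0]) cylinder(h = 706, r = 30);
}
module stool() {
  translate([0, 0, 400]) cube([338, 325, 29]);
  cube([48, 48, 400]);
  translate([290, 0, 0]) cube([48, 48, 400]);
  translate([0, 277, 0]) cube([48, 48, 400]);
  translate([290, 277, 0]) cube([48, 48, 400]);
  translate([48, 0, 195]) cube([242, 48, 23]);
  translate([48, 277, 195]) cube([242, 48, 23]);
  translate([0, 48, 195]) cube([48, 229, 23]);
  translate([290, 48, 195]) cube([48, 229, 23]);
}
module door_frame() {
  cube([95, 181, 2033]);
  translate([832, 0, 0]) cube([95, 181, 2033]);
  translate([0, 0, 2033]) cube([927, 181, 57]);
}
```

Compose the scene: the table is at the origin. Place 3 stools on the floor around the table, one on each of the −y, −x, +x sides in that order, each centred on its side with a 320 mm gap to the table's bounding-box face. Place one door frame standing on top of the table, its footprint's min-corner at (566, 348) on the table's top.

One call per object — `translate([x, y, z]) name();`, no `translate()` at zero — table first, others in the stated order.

table();
translate([611, -645, 0]) stool();
translate([-658, 210, 0]) stool();
translate([1880, 210, 0]) stool();
translate([566, 348, 740]) door_frame();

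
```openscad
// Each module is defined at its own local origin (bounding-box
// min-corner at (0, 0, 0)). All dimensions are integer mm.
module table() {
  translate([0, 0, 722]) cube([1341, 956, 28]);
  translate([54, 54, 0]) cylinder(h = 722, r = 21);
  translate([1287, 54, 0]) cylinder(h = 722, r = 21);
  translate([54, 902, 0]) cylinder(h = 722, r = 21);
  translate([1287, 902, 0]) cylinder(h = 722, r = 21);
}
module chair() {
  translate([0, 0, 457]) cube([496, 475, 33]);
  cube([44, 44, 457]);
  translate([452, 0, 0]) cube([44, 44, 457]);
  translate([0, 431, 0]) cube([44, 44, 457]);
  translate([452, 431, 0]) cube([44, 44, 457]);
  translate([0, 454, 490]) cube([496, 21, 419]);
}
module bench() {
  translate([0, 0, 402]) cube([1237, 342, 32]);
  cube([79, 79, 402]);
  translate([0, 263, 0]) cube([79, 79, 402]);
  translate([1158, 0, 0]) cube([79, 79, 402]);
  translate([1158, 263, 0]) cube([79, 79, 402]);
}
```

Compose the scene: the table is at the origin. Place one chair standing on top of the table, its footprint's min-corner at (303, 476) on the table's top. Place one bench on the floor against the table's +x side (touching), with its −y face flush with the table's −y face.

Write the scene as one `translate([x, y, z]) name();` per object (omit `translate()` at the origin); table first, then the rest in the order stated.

table();
translate([303, 476, 750]) chair();
translate([1341, 0, 0]) bench();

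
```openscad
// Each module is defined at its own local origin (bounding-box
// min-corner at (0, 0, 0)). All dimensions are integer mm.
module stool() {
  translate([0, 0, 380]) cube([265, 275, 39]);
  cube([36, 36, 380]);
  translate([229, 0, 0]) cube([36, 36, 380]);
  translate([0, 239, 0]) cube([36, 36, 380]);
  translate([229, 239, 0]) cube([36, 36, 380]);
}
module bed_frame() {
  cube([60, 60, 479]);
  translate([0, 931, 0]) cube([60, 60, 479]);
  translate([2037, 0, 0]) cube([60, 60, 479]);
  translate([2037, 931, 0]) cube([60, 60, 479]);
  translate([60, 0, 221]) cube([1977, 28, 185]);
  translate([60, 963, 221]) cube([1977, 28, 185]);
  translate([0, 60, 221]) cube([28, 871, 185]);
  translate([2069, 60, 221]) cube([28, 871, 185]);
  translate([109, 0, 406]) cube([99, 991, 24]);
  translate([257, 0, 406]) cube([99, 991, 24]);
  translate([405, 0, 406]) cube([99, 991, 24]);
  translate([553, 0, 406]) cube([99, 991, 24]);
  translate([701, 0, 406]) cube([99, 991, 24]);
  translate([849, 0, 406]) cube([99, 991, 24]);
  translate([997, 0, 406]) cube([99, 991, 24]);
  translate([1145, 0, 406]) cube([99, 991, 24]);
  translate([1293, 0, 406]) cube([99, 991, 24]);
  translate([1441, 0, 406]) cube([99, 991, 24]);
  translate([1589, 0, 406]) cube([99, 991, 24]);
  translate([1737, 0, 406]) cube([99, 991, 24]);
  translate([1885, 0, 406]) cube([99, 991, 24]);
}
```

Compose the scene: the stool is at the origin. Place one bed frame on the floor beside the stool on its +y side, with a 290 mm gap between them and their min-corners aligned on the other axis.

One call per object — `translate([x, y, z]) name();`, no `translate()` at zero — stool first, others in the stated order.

stool();
translate([0, 565, 0]) bed_frame();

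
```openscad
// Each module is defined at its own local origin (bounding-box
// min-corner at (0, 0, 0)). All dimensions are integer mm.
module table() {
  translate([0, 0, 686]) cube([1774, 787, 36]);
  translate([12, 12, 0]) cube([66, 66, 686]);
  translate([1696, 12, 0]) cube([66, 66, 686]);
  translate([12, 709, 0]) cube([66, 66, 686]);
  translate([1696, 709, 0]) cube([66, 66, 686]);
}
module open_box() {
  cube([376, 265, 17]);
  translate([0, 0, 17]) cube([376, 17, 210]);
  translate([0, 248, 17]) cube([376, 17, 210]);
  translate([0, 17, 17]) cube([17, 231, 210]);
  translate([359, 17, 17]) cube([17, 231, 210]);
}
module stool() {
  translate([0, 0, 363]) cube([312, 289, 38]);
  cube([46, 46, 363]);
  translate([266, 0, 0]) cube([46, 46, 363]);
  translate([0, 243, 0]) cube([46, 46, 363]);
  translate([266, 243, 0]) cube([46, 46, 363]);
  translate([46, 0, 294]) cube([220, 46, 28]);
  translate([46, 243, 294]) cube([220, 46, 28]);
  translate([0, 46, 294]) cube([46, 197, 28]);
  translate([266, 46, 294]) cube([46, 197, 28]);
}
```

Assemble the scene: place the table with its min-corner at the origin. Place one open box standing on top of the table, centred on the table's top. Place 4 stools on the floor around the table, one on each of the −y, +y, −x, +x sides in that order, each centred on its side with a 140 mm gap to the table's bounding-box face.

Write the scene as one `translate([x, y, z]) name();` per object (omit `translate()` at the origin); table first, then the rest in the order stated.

table();
translate([699, 261, 722]) open_box();
translate([731, -429, 0]) stool();
translate([731, 927, 0]) stool();
translate([-452, 249, 0]) stool();
translate([1914, 249, 0]) stool();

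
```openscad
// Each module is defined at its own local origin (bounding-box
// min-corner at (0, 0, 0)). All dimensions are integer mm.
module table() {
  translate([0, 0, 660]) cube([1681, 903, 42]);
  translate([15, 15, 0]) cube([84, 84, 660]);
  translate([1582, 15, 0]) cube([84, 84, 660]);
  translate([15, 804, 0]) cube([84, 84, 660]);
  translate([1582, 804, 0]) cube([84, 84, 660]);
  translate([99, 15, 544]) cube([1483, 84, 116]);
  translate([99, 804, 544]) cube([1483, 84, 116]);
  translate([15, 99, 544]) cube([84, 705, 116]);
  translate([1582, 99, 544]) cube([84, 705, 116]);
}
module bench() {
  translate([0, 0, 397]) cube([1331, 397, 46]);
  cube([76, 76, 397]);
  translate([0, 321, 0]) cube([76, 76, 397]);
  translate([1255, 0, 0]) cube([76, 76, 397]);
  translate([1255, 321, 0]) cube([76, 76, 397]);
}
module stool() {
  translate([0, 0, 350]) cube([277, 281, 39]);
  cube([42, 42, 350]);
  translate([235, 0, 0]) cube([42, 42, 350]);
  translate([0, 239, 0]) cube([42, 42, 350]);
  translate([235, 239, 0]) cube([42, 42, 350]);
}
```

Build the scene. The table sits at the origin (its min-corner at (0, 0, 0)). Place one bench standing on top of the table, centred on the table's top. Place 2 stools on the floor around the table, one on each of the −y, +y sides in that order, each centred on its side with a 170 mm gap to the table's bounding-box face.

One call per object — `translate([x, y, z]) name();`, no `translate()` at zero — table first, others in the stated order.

table();
translate([175, 253, 702]) bench();
translate([702, -451, 0]) stool();
translate([702, 1073, 0]) stool();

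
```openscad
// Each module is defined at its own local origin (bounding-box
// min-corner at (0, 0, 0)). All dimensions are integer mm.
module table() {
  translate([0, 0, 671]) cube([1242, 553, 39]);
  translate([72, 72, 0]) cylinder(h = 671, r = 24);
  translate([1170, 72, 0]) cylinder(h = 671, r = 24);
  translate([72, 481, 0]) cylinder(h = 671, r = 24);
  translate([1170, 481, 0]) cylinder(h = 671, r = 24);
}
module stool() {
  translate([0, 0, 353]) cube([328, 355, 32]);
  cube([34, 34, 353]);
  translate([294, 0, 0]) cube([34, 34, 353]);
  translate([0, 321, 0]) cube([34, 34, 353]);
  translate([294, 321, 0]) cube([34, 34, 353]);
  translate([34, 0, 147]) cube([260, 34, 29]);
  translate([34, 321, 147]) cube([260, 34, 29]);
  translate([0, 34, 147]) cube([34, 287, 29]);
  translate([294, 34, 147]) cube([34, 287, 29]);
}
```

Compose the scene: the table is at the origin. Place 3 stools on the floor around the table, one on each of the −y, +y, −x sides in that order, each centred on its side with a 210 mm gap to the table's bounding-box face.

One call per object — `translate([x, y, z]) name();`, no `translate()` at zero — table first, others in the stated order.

table();
translate([457, -565, 0]) stool();
translate([457, 763, 0]) stool();
translate([-538, 99, 0]) stool();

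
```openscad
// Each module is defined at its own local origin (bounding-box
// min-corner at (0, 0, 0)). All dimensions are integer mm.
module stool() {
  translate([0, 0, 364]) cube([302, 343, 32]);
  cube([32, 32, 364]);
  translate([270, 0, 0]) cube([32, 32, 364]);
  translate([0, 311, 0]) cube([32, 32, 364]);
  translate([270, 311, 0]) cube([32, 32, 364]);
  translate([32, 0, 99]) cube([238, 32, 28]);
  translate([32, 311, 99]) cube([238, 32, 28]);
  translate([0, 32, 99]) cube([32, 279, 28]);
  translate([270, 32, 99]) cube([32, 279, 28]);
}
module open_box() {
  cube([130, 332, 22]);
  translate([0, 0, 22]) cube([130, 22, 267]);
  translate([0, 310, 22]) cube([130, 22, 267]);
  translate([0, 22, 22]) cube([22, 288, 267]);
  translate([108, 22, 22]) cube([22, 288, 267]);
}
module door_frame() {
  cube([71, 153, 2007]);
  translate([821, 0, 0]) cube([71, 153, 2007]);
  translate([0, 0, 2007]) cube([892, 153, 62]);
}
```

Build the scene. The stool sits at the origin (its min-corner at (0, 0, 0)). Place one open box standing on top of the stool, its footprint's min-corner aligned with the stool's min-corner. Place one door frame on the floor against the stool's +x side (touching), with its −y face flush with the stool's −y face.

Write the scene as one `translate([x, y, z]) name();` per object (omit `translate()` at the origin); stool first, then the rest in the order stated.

stool();
translate([0, 0, 396]) open_box();
translate([302, 0, 0]) door_frame();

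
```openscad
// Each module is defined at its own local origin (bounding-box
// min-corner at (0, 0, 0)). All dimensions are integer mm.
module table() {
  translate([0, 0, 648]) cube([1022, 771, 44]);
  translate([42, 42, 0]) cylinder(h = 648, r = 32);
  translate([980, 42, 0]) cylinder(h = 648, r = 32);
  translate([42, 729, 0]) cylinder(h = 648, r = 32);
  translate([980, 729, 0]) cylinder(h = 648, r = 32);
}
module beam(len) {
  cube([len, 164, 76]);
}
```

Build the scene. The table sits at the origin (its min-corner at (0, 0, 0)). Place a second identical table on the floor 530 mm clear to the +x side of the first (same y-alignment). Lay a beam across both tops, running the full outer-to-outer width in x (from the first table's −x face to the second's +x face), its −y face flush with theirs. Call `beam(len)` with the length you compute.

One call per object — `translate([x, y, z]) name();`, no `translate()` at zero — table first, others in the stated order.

table();
translate([1552, 0, 0]) table();
translate([0, 0, 692]) beam(2574);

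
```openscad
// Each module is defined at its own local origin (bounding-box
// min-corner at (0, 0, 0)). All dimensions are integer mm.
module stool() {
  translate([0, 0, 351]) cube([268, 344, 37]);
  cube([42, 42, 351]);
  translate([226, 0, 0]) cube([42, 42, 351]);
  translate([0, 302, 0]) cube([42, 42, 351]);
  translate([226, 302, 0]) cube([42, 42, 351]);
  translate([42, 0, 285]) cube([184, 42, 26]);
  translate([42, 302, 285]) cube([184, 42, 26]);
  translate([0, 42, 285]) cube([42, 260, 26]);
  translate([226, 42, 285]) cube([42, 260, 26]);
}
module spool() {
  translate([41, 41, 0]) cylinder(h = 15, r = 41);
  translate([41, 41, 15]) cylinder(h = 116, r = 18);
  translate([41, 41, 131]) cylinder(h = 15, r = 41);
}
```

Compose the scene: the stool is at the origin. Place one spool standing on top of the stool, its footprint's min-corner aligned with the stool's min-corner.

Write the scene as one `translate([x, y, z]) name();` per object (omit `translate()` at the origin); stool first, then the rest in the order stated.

stool();
translate([0, 0, 388]) spool();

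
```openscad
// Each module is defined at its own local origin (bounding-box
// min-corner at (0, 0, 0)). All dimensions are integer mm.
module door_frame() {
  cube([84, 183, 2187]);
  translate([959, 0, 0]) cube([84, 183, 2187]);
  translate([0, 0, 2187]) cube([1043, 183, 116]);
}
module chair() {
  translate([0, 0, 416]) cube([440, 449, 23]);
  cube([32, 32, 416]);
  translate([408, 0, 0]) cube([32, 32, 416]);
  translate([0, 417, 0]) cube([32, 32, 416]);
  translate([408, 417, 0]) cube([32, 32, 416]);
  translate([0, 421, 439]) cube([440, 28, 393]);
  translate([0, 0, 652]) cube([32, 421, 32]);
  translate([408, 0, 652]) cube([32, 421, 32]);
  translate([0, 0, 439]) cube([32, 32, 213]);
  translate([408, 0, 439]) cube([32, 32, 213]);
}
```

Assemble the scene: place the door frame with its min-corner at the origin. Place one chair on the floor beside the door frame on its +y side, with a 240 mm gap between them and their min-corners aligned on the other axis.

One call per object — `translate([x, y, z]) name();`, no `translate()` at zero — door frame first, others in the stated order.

door_frame();
translate([0, 423, 0]) chair();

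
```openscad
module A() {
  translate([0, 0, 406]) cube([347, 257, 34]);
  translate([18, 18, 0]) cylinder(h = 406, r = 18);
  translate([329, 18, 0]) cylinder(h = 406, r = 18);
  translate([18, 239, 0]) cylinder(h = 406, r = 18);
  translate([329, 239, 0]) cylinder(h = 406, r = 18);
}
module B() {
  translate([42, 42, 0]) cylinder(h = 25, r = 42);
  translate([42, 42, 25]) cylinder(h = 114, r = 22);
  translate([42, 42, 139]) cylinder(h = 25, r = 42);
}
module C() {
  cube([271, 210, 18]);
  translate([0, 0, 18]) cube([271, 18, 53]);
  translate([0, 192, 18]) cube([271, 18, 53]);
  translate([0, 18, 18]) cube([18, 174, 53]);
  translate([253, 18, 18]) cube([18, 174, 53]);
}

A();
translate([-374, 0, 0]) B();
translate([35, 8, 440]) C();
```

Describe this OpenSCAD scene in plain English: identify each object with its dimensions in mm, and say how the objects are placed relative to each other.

A is a simple wooden stool: a rectangular seat 347 mm (x) by 257 mm (y), 34 mm thick, top face at z = 440 mm, on four round legs, each 36 mm in diameter. The legs rest on z = 0, each leg's axis is inset half a diameter from the nearest pair of seat edges (so the leg's bounding box is flush with the corner).

B is a spool: two coaxial disc flanges of radius 42 mm and thickness 25 mm, joined by a core cylinder of radius 22 mm and height 114 mm. The lower flange rests on z = 0 and the three cylinders share a vertical axis.

C is an open storage box with external size 271×210×71 mm and wall thickness 18 mm (the base is also 18 mm thick). The base covers the whole footprint; the four walls stand on the base, with the y-facing walls full-width and the x-facing walls fitting between their inner faces.

The spool is on the floor beside the stool on its −x side. The open box is on top of the stool.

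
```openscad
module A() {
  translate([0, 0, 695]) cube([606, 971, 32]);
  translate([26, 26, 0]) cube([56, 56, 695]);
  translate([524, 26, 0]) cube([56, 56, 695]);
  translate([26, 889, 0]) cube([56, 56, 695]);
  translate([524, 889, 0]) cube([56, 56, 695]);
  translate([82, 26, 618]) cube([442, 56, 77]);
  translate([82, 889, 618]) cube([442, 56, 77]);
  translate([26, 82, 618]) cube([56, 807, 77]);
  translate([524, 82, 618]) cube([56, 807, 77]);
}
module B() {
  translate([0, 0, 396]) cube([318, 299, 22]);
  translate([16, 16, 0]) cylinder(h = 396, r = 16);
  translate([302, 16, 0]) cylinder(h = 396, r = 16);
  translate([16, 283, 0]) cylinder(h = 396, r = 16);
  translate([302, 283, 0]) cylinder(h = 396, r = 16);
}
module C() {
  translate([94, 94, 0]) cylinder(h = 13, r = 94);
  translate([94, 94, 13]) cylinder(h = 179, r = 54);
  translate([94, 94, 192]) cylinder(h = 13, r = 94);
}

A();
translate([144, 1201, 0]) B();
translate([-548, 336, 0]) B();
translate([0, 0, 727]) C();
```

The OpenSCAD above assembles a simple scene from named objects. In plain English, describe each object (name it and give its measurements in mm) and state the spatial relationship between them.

A is a table: top 606 mm (x) × 971 mm (y), 32 mm thick, upper face at z = 727 mm, on four 56×56 mm square legs, each inset 26 mm from the nearest pair of top edges, running from z = 0 to the bottom of the top. Four apron rails, 56 mm thick and 77 mm tall, run between adjacent legs with their top edges flush with the underside of the top and their outer faces flush with the legs' outer faces.

B is a simple wooden stool: a rectangular seat 318 mm (x) by 299 mm (y), 22 mm thick, top face at z = 418 mm, on four round legs, each 32 mm in diameter. The legs rest on z = 0, each leg's axis is inset half a diameter from the nearest pair of seat edges (so the leg's bounding box is flush with the corner).

C is a spool: two coaxial disc flanges of radius 94 mm and thickness 13 mm, joined by a core cylinder of radius 54 mm and height 179 mm. The lower flange rests on z = 0 and the three cylinders share a vertical axis.

Two stools sit around the table at the +y, −x sides. The spool is on top of the table.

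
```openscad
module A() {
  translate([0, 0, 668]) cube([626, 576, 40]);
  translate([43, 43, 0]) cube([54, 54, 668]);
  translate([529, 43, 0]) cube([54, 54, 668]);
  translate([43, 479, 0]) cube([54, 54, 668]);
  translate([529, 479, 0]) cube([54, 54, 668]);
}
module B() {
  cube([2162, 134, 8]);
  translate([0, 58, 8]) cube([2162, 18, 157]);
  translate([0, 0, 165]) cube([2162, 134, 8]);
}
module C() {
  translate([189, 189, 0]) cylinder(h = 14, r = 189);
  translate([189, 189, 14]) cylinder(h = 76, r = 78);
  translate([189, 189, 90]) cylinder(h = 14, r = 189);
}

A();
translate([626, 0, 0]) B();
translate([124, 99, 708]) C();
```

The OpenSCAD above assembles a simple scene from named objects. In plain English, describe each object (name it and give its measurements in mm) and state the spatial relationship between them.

A is a table with a 626×576 mm rectangular top, 40 mm thick, top surface at z = 708 mm, supported by four 54×54 mm square legs, each inset 43 mm from the nearest pair of top edges, running from the floor.

B is an I-beam lying along x, 2162 mm long. Overall section height 173 mm. Two flanges 134 mm wide (y) and 8 mm thick, one on the floor and one at the top; a web 18 mm thick runs between them, centred on the flange width.

C is a spool: two coaxial disc flanges of radius 189 mm and thickness 14 mm, joined by a core cylinder of radius 78 mm and height 76 mm. The lower flange rests on z = 0 and the three cylinders share a vertical axis.

The I-beam is against the table's +x side, with their −y faces flush. The spool is on top of the table, centred.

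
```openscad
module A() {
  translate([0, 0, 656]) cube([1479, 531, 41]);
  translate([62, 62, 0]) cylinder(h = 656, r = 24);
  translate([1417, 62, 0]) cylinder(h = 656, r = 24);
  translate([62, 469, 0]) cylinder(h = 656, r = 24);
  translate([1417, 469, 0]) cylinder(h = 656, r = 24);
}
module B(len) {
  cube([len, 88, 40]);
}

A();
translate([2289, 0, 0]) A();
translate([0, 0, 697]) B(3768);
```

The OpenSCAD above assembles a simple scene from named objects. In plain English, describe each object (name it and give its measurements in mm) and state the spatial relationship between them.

A is a rectangular dining table. The top is 1479×531×41 mm with its upper surface at z = 697 mm. It stands on four round legs of 48 mm diameter, each leg's bounding box inset 38 mm from the nearest pair of top edges, running from the floor to the underside of the top.

B is a rectangular beam 3768 mm long (x), 88 mm deep (y), 40 mm thick (z).

The beam spans the tops of two tables placed 810 mm apart, resting at z = 697 mm.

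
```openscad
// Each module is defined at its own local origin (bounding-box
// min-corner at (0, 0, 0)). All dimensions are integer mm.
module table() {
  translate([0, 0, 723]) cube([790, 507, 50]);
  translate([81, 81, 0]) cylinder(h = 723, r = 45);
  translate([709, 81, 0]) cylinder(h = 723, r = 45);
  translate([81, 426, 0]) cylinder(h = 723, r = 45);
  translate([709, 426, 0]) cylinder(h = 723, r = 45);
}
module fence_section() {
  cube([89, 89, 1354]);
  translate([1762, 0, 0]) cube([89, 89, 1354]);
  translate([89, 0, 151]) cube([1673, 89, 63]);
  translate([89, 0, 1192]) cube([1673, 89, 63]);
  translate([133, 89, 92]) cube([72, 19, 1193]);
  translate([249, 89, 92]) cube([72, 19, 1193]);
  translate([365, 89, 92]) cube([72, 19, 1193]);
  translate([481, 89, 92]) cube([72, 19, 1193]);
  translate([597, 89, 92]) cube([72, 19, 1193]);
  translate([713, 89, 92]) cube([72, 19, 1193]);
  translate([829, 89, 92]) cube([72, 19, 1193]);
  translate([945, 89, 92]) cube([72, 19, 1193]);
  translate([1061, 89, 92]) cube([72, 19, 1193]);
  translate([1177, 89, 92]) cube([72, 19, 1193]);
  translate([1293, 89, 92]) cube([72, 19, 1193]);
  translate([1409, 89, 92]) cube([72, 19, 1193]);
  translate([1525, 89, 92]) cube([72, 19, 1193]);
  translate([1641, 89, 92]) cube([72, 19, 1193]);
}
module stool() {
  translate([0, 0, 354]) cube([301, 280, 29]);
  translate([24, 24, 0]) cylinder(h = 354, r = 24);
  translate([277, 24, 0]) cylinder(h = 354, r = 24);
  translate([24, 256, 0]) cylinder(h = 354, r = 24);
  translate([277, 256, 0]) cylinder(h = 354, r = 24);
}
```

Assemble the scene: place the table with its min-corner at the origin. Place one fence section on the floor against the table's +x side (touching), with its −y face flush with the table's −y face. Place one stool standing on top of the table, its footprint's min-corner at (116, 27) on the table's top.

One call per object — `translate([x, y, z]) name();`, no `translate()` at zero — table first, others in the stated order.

table();
translate([790, 0, 0]) fence_section();
translate([116, 27, 773]) stool();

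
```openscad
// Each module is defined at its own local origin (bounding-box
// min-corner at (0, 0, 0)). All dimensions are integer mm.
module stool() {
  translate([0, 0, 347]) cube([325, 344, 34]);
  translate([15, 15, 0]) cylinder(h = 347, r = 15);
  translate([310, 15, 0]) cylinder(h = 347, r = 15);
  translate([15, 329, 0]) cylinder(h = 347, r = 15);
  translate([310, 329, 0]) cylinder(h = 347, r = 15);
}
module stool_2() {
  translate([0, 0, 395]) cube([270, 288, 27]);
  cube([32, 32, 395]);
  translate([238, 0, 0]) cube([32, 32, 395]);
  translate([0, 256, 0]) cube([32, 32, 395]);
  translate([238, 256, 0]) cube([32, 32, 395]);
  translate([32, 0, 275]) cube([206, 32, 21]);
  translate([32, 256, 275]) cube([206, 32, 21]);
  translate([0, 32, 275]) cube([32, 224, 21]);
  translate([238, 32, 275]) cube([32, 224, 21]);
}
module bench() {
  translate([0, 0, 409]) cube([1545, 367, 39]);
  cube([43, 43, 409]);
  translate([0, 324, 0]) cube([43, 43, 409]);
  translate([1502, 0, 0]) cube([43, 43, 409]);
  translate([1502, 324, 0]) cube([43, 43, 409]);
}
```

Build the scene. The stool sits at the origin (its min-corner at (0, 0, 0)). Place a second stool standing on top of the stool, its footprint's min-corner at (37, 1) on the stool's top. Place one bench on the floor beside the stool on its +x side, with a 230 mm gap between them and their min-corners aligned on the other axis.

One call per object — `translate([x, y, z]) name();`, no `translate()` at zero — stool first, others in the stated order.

stool();
translate([37, 1, 381]) stool_2();
translate([555, 0, 0]) bench();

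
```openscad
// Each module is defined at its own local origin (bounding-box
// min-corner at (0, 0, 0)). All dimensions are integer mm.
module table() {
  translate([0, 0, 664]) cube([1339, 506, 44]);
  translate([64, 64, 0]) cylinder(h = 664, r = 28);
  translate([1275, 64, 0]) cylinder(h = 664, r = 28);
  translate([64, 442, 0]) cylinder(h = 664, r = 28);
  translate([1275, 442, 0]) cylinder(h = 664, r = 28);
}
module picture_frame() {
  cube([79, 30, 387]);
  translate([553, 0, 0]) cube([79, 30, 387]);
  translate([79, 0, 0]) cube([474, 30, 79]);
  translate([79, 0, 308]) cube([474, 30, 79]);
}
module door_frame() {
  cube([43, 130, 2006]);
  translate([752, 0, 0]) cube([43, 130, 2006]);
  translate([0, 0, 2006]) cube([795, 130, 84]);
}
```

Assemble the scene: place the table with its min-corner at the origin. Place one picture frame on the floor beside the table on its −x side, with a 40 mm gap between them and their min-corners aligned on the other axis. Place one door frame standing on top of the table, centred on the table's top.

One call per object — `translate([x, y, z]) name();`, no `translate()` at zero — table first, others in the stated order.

table();
translate([-672, 0, 0]) picture_frame();
translate([272, 188, 708]) door_frame();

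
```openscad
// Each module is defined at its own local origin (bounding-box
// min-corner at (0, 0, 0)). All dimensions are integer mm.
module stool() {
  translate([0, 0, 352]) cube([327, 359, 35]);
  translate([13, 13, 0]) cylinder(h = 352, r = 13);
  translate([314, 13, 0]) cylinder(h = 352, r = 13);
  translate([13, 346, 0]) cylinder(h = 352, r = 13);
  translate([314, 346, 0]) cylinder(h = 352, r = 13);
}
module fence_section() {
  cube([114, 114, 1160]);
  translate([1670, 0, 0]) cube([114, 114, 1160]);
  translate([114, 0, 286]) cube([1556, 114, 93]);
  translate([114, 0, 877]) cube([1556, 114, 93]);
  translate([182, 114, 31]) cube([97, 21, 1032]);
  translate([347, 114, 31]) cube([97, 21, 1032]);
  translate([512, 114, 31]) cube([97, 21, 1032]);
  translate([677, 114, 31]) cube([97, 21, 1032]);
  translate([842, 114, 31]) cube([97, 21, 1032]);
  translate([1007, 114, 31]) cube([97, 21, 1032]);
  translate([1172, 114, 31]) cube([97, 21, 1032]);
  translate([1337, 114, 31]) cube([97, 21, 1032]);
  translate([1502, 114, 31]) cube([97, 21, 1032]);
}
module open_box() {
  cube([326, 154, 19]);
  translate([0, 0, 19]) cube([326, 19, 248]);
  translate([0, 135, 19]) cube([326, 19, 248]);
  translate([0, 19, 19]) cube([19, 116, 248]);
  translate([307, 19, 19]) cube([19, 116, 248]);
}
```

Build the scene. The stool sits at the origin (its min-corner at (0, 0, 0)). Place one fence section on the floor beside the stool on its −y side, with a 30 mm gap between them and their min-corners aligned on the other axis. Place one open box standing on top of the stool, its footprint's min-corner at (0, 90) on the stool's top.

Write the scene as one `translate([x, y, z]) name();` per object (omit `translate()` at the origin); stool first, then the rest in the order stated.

stool();
translate([0, -165, 0]) fence_section();
translate([0, 90, 387]) open_box();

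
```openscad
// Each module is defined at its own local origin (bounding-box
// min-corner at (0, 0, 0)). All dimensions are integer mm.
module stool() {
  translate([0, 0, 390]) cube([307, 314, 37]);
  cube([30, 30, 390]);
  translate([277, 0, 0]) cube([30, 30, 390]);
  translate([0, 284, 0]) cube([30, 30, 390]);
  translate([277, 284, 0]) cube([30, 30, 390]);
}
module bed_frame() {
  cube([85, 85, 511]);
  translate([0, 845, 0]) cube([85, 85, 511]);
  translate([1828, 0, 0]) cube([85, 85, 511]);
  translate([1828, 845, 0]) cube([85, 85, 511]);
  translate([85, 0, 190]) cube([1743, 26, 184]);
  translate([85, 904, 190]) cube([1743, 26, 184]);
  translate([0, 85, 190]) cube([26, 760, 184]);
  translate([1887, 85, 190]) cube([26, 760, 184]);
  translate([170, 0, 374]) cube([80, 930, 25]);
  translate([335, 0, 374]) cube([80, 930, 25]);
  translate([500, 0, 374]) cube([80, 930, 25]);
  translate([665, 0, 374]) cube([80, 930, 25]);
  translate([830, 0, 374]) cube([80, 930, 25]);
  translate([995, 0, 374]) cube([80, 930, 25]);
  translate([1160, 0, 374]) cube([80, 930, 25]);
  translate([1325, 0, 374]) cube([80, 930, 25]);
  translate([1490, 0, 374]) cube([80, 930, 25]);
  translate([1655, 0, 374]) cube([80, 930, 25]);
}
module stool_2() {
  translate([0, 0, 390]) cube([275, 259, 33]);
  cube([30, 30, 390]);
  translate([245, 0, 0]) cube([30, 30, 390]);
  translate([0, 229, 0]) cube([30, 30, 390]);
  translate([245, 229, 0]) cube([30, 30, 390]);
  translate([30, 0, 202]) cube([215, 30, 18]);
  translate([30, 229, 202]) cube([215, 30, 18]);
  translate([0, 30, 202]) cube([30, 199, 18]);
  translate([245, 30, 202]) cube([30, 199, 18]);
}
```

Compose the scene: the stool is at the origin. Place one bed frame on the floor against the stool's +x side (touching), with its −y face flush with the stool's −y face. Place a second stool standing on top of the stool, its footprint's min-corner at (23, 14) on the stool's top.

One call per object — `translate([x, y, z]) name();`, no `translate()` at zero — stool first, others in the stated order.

stool();
translate([307, 0, 0]) bed_frame();
translate([23, 14, 427]) stool_2();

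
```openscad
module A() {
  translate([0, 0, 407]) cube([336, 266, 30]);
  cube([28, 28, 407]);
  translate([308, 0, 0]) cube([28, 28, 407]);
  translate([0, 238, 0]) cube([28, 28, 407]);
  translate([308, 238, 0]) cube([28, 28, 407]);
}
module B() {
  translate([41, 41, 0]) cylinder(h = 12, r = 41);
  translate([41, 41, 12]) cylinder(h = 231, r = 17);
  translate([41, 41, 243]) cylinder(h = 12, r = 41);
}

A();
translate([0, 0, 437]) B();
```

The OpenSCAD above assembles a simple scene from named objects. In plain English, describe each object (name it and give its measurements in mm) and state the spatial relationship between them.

A is a simple wooden stool: a rectangular seat 336 mm (x) by 266 mm (y), 30 mm thick, top face at z = 437 mm, on four square legs, each 28×28 mm in cross-section. The legs rest on z = 0, each flush with a corner of the seat.

B is a spool: two coaxial disc flanges of radius 41 mm and thickness 12 mm, joined by a core cylinder of radius 17 mm and height 231 mm. The lower flange rests on z = 0 and the three cylinders share a vertical axis.

The spool is on top of the stool.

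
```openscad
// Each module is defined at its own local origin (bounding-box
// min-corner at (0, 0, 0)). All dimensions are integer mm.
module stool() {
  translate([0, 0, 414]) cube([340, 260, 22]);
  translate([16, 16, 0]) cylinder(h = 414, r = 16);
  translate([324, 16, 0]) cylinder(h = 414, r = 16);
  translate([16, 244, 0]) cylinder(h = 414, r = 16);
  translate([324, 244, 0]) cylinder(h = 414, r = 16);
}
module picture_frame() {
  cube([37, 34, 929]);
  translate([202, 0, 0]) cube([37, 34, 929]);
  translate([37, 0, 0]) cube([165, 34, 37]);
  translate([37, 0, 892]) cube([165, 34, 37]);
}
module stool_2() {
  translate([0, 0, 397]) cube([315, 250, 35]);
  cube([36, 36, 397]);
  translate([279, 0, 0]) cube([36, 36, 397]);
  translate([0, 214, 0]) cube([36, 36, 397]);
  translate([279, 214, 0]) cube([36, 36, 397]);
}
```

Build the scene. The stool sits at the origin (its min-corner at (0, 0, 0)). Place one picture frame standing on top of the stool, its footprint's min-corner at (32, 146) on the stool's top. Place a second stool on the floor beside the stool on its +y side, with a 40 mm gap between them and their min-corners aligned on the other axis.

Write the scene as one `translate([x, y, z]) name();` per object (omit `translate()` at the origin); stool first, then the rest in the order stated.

stool();
translate([32, 146, 436]) picture_frame();
translate([0, 300, 0]) stool_2();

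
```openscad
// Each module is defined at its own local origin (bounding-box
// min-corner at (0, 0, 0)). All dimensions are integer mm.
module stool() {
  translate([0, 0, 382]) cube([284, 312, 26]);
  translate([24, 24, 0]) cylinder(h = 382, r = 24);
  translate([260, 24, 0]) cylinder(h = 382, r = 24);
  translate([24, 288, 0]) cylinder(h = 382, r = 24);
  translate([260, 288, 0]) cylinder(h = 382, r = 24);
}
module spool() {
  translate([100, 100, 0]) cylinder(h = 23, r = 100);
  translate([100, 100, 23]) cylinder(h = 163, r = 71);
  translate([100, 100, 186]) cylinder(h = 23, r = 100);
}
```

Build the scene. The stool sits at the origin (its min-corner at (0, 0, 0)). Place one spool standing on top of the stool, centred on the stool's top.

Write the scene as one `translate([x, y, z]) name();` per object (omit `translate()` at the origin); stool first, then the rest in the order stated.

stool();
translate([42, 56, 408]) spool();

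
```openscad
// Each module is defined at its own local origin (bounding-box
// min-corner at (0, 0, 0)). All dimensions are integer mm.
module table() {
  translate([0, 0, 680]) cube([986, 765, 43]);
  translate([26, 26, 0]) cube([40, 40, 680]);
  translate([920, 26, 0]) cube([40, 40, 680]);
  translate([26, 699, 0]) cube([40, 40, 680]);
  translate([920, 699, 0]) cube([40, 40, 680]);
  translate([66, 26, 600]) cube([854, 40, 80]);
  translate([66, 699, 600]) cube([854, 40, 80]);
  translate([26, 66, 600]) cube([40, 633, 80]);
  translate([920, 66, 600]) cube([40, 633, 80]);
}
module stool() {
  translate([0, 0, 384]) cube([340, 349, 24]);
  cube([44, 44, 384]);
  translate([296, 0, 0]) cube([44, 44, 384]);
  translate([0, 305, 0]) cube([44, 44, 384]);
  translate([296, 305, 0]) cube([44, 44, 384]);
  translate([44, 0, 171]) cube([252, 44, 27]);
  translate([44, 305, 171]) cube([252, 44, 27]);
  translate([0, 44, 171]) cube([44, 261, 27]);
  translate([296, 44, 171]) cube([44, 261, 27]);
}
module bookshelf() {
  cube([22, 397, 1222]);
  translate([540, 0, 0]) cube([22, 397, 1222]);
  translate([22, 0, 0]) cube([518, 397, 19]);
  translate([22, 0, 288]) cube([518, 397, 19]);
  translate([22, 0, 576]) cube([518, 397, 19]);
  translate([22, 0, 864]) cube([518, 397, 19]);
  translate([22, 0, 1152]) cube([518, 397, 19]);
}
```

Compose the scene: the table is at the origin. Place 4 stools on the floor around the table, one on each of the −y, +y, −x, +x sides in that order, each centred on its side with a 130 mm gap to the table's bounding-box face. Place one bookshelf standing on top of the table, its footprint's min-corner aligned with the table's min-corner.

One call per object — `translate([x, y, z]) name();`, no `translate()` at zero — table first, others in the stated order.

table();
translate([323, -479, 0]) stool();
translate([323, 895, 0]) stool();
translate([-470, 208, 0]) stool();
translate([1116, 208, 0]) stool();
translate([0, 0, 723]) bookshelf();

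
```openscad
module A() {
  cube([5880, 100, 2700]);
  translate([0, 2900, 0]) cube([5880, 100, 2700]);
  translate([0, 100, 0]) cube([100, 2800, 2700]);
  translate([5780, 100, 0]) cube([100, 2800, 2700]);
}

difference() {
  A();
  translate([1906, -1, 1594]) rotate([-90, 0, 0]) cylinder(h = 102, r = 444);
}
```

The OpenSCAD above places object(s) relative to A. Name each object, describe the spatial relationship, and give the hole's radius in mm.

A is a house frame. The house frame has a circular hole through its front wall. The hole's radius is 444 mm.

The subtracted cylinder has r = 444 mm.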